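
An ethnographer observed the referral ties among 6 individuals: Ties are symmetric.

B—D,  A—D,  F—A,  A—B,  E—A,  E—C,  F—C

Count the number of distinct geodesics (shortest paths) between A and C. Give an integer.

2

The shortest distance is 2. The length-2 paths are: A–F–C; A–E–C.
That gives 2 distinct shortest paths.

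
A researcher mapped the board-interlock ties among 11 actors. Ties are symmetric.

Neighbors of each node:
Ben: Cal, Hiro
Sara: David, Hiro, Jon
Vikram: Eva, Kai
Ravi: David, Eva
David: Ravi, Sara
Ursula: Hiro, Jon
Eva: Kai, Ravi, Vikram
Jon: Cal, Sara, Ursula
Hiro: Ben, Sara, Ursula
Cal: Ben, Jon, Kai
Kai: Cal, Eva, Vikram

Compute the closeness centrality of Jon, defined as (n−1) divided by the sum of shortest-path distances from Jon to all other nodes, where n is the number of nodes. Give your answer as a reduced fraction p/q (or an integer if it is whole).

1/2

Distances from Jon: Ben:2, Cal:1, David:2, Eva:3, Hiro:2, Kai:2, Ravi:3, Sara:1, Ursula:1, Vikram:3. Sum = 20.
n = 11, so closeness = 10/20 = 1/2.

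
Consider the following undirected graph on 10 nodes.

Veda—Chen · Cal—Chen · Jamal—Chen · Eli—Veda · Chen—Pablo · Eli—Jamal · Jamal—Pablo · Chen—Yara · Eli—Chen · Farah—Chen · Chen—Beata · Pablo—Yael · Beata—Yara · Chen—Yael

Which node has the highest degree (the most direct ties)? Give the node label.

Chen

Degrees — Beata:2, Cal:1, Chen:9, Eli:3, Farah:1, Jamal:3, Pablo:3, Veda:2, Yael:2, Yara:2.
The maximum is 9, attained only by Chen.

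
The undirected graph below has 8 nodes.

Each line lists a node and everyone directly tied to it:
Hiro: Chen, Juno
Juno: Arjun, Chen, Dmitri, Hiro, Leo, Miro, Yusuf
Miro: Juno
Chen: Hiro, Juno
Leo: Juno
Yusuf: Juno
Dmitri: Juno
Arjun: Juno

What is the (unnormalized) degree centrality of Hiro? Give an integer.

Hiro is directly tied to Chen and Juno. That is 2 neighbors, so the degree of Hiro is 2.

2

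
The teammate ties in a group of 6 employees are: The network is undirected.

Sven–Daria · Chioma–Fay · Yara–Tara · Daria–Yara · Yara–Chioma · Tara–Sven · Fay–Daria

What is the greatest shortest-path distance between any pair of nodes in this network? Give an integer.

3

Eccentricity of each node (its greatest distance to any other): Chioma:3, Daria:2, Fay:3, Sven:3, Tara:3, Yara:2.
The maximum eccentricity is 3, realized for instance by the pair Tara–Fay via Tara – Sven – Daria – Fay. So the diameter is 3.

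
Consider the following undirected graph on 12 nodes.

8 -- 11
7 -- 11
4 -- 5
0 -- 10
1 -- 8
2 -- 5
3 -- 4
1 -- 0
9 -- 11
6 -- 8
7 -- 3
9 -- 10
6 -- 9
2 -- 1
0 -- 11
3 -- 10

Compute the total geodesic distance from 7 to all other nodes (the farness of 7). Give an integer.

Distances from 7: 0:2, 1:3, 2:4, 3:1, 4:2, 5:3, 6:3, 8:2, 9:2, 10:2, 11:1.
Sum = 2 + 3 + 4 + 1 + 2 + 3 + 3 + 2 + 2 + 2 + 1 = 25.

25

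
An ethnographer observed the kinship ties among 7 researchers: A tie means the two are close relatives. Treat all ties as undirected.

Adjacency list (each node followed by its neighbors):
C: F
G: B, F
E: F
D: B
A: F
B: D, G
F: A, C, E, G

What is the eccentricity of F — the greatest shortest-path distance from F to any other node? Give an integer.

3

Distances from F: A:1, B:2, C:1, D:3, E:1, G:1.
The largest is 3 (to D), so the eccentricity of F is 3.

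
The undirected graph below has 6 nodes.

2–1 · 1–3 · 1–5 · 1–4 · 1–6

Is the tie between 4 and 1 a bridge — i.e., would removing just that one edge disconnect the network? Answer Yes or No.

Yes

Without the 4–1 edge there is no alternate route between 4 and 1, so the network disconnects. It is a bridge.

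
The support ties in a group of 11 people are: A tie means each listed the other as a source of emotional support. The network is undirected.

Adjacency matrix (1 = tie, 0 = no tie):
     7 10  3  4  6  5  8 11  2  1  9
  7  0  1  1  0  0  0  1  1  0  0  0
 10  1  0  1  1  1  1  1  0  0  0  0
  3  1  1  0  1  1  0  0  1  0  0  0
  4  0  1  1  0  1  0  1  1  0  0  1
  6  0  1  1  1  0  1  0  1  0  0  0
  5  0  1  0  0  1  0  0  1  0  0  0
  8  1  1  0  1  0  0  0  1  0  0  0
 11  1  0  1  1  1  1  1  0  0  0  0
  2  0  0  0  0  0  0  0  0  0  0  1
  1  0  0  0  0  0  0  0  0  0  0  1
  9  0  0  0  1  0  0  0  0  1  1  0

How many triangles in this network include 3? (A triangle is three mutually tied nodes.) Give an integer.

7

3's neighbors: 4, 6, 7, 10, and 11.
Neighbor pairs that are themselves tied: 3–4–6; 3–4–10; 3–4–11; 3–6–10; 3–6–11; 3–7–10; 3–7–11. Each forms one triangle with 3, for 7 in total.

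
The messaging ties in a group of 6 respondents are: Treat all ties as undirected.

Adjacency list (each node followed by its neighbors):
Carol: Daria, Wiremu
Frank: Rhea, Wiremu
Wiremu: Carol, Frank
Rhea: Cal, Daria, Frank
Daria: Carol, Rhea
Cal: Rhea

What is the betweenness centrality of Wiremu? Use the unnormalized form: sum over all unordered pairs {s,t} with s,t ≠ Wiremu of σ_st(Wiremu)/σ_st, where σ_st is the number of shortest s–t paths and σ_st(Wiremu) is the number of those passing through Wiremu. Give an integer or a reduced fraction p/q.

Pairs whose geodesics pass through Wiremu — Frank–Carol: 1.
All other pairs contribute 0.
Summing the contributions gives betweenness(Wiremu) = 1.

1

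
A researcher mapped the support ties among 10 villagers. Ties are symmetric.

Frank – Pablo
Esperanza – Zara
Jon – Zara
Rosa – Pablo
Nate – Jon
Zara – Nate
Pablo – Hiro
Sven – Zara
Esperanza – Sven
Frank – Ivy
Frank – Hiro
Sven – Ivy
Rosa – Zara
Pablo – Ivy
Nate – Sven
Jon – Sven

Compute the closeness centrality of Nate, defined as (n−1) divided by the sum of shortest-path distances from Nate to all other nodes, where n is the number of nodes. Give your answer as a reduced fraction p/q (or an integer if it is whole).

Distances from Nate: Esperanza:2, Frank:3, Hiro:4, Ivy:2, Jon:1, Pablo:3, Rosa:2, Sven:1, Zara:1. Sum = 19.
n = 10, so closeness = 9/19.

9/19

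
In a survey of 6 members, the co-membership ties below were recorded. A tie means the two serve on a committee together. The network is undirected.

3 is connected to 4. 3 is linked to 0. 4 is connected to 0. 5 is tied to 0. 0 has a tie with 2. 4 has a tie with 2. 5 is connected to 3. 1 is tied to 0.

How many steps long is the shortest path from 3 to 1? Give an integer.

2

One shortest route is 3 – 0 – 1, which uses 2 edges, and 3 and 1 are not directly tied, so nothing shorter exists. So d(3,1) = 2.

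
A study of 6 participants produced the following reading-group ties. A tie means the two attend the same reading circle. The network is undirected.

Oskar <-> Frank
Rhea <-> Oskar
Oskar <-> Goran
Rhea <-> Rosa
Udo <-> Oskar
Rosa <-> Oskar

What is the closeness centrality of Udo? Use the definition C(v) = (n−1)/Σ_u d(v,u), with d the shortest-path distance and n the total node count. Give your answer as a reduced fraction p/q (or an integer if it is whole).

Distances from Udo: Frank:2, Goran:2, Oskar:1, Rhea:2, Rosa:2. Sum = 9.
n = 6, so closeness = 5/9.

5/9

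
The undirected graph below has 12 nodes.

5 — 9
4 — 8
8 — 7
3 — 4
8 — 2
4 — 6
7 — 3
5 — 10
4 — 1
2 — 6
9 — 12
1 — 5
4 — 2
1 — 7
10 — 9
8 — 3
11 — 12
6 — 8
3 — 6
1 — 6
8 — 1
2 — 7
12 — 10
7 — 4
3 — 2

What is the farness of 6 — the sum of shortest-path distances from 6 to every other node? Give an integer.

Distances from 6: 1:1, 2:1, 3:1, 4:1, 5:2, 7:2, 8:1, 9:3, 10:3, 11:5, 12:4.
Sum = 1 + 1 + 1 + 1 + 2 + 2 + 1 + 3 + 3 + 5 + 4 = 24.

24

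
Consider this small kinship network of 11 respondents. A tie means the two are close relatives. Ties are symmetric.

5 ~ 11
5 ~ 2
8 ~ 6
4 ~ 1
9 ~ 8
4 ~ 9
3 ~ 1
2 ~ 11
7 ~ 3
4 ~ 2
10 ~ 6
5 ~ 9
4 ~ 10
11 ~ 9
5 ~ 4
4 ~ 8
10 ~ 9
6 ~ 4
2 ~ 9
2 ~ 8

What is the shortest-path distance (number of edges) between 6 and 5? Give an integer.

One shortest route is 6 – 4 – 5, which uses 2 edges, and 6 and 5 are not directly tied, so nothing shorter exists. So d(6,5) = 2.

2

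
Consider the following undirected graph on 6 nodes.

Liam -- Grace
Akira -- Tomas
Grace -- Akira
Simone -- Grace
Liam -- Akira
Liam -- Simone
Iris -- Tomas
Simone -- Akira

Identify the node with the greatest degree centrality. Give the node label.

Degrees — Akira:4, Grace:3, Iris:1, Liam:3, Simone:3, Tomas:2.
The maximum is 4, attained only by Akira.

Akira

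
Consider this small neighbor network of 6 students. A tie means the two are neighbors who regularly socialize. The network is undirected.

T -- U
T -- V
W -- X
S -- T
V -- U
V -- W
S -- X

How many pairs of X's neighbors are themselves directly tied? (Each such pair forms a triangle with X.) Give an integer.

0

X's neighbors are S and W, but none of them are tied to each other, so no triangle contains X.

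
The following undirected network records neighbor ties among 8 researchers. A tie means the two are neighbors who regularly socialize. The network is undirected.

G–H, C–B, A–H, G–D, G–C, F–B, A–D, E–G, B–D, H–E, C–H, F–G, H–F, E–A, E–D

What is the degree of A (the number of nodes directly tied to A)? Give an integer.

3

A is directly tied to D, E, and H. That is 3 neighbors, so the degree of A is 3.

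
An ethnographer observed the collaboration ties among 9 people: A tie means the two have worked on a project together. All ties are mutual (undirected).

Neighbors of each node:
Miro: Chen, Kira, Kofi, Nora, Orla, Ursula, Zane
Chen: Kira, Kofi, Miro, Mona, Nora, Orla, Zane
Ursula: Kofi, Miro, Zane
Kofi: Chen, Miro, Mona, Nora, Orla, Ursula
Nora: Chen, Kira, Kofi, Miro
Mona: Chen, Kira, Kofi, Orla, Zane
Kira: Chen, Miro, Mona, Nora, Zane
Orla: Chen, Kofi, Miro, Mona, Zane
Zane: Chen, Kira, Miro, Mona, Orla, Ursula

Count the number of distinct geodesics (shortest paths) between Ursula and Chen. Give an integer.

3

The shortest distance is 2. The length-2 paths are: Ursula–Zane–Chen; Ursula–Miro–Chen; Ursula–Kofi–Chen.
That gives 3 distinct shortest paths.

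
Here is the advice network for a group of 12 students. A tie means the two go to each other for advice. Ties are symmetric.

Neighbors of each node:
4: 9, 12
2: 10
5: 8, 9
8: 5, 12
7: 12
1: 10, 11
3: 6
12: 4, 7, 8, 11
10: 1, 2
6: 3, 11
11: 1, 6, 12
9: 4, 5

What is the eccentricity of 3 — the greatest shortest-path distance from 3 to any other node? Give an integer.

5

Distances from 3: 1:3, 2:5, 4:4, 5:5, 6:1, 7:4, 8:4, 9:5, 10:4, 11:2, 12:3.
The largest is 5 (to 5, 9, and 2), so the eccentricity of 3 is 5.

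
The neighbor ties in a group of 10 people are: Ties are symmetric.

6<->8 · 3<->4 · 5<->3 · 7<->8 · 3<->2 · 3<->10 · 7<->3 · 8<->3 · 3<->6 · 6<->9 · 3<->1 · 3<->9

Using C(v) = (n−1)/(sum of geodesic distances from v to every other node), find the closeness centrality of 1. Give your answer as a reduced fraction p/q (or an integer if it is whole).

9/17

Distances from 1: 2:2, 3:1, 4:2, 5:2, 6:2, 7:2, 8:2, 9:2, 10:2. Sum = 17.
n = 10, so closeness = 9/17.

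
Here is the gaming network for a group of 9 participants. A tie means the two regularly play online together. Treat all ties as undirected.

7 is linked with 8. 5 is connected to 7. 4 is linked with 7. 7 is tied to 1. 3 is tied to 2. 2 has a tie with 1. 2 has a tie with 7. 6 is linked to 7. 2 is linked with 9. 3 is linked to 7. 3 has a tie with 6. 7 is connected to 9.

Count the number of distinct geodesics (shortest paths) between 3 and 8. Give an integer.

1

The shortest distance is 2, and the only length-2 path is 3–7–8. So there is exactly 1 shortest path.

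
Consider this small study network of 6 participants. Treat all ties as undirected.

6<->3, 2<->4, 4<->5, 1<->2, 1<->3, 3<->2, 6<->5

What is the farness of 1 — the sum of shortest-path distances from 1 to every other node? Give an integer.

9

Distances from 1: 2:1, 3:1, 4:2, 5:3, 6:2.
Sum = 1 + 1 + 2 + 3 + 2 = 9.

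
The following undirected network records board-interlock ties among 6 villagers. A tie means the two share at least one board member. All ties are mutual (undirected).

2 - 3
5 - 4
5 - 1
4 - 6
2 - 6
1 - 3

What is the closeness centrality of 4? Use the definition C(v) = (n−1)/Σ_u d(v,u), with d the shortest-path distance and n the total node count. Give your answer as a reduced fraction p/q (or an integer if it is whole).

Distances from 4: 1:2, 2:2, 3:3, 5:1, 6:1. Sum = 9.
n = 6, so closeness = 5/9.

5/9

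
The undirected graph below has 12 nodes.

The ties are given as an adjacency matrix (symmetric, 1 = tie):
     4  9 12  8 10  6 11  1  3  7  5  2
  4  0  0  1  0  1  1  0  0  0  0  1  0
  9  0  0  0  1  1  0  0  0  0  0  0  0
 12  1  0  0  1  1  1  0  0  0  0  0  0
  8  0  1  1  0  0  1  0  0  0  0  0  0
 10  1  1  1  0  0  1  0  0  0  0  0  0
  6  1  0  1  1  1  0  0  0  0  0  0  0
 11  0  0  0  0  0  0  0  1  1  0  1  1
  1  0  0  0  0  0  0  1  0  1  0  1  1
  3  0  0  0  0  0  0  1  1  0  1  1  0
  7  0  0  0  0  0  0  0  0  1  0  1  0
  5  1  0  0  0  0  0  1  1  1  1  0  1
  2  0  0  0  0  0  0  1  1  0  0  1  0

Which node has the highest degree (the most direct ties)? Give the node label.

Degrees — 1:4, 2:3, 3:4, 4:4, 5:6, 6:4, 7:2, 8:3, 9:2, 10:4, 11:4, 12:4.
The maximum is 6, attained only by 5.

5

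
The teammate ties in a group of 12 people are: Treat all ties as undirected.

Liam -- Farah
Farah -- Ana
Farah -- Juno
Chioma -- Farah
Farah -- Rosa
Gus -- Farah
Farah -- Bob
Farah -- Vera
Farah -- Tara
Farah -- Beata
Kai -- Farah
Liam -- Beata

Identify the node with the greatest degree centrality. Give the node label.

Farah

Degrees — Ana:1, Beata:2, Bob:1, Chioma:1, Farah:11, Gus:1, Juno:1, Kai:1, Liam:2, Rosa:1, Tara:1, Vera:1.
The maximum is 11, attained only by Farah.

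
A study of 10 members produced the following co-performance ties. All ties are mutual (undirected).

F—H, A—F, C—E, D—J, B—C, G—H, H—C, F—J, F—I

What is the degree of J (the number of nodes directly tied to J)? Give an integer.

2

J is directly tied to D and F. That is 2 neighbors, so the degree of J is 2.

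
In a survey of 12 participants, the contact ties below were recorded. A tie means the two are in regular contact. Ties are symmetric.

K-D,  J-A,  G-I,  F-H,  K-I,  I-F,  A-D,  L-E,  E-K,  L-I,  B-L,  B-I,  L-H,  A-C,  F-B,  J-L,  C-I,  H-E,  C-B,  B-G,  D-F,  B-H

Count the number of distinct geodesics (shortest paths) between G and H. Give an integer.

1

The shortest distance is 2, and the only length-2 path is G–B–H. So there is exactly 1 shortest path.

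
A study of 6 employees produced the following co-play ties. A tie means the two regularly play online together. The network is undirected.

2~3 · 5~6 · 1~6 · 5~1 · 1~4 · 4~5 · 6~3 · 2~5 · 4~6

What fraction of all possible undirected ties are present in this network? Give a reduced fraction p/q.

3/5

There are 9 edges and 6 nodes, so the maximum possible is C(6,2) = 15.
Density = 9/15 = 3/5.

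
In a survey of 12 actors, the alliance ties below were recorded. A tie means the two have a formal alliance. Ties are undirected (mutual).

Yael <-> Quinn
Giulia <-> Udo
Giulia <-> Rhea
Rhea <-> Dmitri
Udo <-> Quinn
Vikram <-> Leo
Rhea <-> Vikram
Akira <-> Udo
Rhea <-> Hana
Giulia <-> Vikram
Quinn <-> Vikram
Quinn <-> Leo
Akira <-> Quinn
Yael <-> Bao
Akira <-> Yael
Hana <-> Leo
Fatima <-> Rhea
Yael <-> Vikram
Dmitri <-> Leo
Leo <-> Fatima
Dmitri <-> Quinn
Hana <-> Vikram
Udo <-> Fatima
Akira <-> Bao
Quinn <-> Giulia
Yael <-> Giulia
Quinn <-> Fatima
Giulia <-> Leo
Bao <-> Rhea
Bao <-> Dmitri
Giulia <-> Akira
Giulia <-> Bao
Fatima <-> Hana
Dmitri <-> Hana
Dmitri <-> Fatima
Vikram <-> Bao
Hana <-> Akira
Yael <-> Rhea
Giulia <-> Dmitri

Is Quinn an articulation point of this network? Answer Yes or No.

Even without Quinn, every remaining node can still reach every other (the residual graph is connected), so Quinn is not a cut vertex.

No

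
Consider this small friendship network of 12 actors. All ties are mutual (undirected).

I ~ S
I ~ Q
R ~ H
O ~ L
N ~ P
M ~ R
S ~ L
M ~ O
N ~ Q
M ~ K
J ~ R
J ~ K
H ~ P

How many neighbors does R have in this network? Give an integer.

3

R is directly tied to H, J, and M. That is 3 neighbors, so the degree of R is 3.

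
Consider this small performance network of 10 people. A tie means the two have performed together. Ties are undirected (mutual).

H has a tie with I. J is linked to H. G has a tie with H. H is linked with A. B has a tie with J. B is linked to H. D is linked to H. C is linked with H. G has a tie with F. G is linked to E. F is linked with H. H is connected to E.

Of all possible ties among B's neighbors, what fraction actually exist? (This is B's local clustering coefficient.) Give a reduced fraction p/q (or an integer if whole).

B's neighbors: H and J (k = 2).
Possible neighbor pairs: C(2,2) = 1. Edges among them: H–J → e = 1.
Clustering(B) = 1/1.

1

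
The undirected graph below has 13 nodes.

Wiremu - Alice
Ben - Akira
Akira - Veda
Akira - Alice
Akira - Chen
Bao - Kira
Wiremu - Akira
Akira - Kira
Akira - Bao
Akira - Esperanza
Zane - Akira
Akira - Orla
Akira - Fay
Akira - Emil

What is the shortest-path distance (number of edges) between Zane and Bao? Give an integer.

One shortest route is Zane – Akira – Bao, which uses 2 edges, and Zane and Bao are not directly tied, so nothing shorter exists. So d(Zane,Bao) = 2.

2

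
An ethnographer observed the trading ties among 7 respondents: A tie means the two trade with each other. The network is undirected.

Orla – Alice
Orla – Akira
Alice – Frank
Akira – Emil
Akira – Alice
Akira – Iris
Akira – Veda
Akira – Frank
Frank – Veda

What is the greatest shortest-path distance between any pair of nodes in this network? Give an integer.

2

Eccentricity of each node (its greatest distance to any other): Akira:1, Alice:2, Emil:2, Frank:2, Iris:2, Orla:2, Veda:2.
The maximum eccentricity is 2, realized for instance by the pair Veda–Emil via Veda – Akira – Emil. So the diameter is 2.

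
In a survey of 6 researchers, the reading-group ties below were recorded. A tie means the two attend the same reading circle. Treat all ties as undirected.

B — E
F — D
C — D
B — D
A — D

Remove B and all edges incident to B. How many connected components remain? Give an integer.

2

Without B, the remaining ties split the others into: {A, C, D, F}; {E}.
That's 2 separate components.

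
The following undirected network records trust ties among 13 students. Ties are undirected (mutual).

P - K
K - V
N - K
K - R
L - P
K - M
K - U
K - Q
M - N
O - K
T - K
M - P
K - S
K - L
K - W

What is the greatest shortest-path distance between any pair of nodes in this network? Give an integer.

2

Eccentricity of each node (its greatest distance to any other): K:1, L:2, M:2, N:2, O:2, P:2, Q:2, R:2, S:2, T:2, U:2, V:2, W:2.
The maximum eccentricity is 2, realized for instance by the pair R–O via R – K – O. So the diameter is 2.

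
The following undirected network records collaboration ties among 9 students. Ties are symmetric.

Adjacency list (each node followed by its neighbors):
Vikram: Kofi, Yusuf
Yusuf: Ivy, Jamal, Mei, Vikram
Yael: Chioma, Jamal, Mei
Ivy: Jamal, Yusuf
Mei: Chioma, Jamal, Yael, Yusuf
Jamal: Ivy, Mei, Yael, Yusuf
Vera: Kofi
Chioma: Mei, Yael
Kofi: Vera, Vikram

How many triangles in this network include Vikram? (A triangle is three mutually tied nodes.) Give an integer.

Vikram's neighbors are Kofi and Yusuf, but none of them are tied to each other, so no triangle contains Vikram.

0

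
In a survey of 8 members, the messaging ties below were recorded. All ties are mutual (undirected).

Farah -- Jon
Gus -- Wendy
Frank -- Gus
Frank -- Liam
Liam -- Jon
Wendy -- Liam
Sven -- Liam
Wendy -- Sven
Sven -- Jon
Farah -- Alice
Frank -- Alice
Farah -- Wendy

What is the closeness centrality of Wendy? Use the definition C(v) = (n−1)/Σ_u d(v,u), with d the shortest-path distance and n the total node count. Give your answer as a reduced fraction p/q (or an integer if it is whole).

7/10

Distances from Wendy: Alice:2, Farah:1, Frank:2, Gus:1, Jon:2, Liam:1, Sven:1. Sum = 10.
n = 8, so closeness = 7/10.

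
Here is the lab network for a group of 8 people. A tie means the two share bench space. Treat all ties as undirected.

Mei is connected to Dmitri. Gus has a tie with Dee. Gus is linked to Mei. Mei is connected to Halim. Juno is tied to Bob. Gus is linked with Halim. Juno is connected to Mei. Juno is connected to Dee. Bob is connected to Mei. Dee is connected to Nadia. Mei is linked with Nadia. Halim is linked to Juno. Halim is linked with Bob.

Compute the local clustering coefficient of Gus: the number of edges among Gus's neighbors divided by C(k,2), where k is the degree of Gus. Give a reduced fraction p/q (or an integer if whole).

Gus's neighbors: Dee, Halim, and Mei (k = 3).
Possible neighbor pairs: C(3,2) = 3. Edges among them: Halim–Mei → e = 1.
Clustering(Gus) = 1/3.

1/3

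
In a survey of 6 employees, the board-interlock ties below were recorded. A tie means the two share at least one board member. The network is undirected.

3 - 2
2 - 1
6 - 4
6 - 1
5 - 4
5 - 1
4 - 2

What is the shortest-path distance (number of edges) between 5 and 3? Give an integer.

3

One shortest route is 5 – 1 – 2 – 3, which uses 3 edges, and at distance 2 from 5 we only reach {2, 6}, which does not include 3. So d(5,3) = 3.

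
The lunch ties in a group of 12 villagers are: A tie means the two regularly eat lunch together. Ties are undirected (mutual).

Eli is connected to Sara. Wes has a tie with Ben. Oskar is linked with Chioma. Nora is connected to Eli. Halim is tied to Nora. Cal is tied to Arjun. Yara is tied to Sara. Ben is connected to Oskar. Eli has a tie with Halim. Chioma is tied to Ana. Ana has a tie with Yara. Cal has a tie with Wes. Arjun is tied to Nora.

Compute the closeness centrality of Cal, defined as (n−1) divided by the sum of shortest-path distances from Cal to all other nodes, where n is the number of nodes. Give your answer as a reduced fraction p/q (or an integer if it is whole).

1/3

Distances from Cal: Ana:5, Arjun:1, Ben:2, Chioma:4, Eli:3, Halim:3, Nora:2, Oskar:3, Sara:4, Wes:1, Yara:5. Sum = 33.
n = 12, so closeness = 11/33 = 1/3.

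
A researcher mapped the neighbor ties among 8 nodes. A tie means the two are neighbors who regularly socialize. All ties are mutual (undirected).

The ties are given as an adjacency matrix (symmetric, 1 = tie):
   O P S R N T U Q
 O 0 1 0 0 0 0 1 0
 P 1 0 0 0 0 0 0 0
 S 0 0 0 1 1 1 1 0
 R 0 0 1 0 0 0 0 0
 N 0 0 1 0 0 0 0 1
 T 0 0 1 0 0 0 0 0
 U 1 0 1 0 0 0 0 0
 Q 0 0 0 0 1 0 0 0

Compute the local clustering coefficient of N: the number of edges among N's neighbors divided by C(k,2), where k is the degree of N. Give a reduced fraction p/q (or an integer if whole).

0

N's neighbors: Q and S (k = 2).
Possible neighbor pairs: C(2,2) = 1. Edges among them: none → e = 0.
Clustering(N) = 0/1.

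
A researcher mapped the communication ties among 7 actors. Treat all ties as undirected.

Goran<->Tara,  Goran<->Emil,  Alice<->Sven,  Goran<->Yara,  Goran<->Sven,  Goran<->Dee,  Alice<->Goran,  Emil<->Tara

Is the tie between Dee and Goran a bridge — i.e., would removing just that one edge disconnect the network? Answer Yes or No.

Yes

Without the Dee–Goran edge there is no alternate route between Dee and Goran, so the network disconnects. It is a bridge.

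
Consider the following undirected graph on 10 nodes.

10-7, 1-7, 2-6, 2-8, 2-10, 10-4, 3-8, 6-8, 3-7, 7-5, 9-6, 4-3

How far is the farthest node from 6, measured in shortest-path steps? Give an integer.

4

Distances from 6: 1:4, 2:1, 3:2, 4:3, 5:4, 7:3, 8:1, 9:1, 10:2.
The largest is 4 (to 1 and 5), so the eccentricity of 6 is 4.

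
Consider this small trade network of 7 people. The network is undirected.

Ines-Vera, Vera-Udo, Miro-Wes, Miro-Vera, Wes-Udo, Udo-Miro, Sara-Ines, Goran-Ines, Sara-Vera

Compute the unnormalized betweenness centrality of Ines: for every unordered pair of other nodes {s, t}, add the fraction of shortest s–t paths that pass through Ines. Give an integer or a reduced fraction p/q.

Pairs whose geodesics pass through Ines — Udo–Goran: 1; Vera–Goran: 1; Sara–Goran: 1; Miro–Goran: 1; Goran–Wes: 2/2.
All other pairs contribute 0.
Summing the contributions gives betweenness(Ines) = 5.

5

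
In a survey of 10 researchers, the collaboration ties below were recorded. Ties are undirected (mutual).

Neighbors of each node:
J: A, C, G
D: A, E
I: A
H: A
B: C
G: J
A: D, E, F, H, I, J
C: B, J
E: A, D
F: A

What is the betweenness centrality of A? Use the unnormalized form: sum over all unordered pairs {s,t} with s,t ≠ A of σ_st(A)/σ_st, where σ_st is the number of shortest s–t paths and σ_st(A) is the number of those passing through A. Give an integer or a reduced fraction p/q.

29

Pairs whose geodesics pass through A — D–F: 1; D–C: 1; D–H: 1; D–G: 1; D–J: 1; D–B: 1; D–I: 1; F–C: 1; F–H: 1; F–G: 1; F–E: 1; F–J: 1; F–B: 1; F–I: 1 … (+15 more pairs).
All other pairs contribute 0.
Summing the contributions gives betweenness(A) = 29.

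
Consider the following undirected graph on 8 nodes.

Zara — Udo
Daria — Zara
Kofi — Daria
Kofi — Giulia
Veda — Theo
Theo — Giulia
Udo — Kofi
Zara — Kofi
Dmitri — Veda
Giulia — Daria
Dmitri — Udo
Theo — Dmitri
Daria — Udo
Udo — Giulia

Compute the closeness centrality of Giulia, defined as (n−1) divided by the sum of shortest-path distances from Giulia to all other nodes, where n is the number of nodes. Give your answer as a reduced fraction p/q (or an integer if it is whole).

7/10

Distances from Giulia: Daria:1, Dmitri:2, Kofi:1, Theo:1, Udo:1, Veda:2, Zara:2. Sum = 10.
n = 8, so closeness = 7/10.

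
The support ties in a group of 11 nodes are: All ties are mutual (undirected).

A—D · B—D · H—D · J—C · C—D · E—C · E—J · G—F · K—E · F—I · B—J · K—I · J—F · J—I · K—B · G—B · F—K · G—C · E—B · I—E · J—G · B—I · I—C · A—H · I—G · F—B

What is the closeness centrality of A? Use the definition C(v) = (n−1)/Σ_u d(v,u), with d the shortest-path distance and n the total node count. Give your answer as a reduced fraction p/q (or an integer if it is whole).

5/12

Distances from A: B:2, C:2, D:1, E:3, F:3, G:3, H:1, I:3, J:3, K:3. Sum = 24.
n = 11, so closeness = 10/24 = 5/12.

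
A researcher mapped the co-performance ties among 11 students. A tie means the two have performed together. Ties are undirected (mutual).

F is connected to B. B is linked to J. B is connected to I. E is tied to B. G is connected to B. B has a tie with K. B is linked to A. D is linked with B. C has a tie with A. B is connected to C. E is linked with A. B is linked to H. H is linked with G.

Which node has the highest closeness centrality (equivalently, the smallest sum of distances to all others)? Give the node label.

Farness (sum of distances to all others) for each node — A:17, B:10, C:18, D:19, E:18, F:19, G:18, H:18, I:19, J:19, K:19.
The smallest farness is 10, for B, so B has the highest closeness.

B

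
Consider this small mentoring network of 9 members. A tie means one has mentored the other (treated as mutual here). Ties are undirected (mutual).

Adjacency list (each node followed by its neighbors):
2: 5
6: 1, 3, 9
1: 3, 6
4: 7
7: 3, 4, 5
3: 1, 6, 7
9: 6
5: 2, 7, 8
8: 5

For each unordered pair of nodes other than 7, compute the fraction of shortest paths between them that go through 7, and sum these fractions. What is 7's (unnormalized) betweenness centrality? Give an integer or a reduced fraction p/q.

19

Pairs whose geodesics pass through 7 — 6–2: 1; 6–8: 1; 6–5: 1; 6–4: 1; 2–9: 1; 2–3: 1; 2–1: 1; 2–4: 1; 8–9: 1; 8–3: 1; 8–1: 1; 8–4: 1; 9–5: 1; 9–4: 1 … (+5 more pairs).
All other pairs contribute 0.
Summing the contributions gives betweenness(7) = 19.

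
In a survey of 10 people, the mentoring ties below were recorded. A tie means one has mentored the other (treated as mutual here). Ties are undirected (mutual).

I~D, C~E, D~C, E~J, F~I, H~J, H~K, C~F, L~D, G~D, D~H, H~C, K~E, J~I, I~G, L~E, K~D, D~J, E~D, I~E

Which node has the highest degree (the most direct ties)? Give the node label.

D

Degrees — C:4, D:8, E:6, F:2, G:2, H:4, I:5, J:4, K:3, L:2.
The maximum is 8, attained only by D.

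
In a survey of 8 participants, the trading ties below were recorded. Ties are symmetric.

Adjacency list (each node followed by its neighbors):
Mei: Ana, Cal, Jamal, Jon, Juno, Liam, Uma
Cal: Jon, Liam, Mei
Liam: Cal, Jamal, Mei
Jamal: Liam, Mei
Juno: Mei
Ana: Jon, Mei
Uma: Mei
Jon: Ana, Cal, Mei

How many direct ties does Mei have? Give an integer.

7

Mei is directly tied to Ana, Cal, Jamal, Jon, Juno, Liam, and Uma. That is 7 neighbors, so the degree of Mei is 7.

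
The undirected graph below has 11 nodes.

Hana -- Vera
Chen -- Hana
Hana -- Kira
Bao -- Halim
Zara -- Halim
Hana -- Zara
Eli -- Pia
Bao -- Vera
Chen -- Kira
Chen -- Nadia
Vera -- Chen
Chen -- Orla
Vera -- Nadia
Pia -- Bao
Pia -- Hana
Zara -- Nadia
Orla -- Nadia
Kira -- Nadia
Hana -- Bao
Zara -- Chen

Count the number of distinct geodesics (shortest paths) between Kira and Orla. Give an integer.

2

The shortest distance is 2. The length-2 paths are: Kira–Chen–Orla; Kira–Nadia–Orla.
That gives 2 distinct shortest paths.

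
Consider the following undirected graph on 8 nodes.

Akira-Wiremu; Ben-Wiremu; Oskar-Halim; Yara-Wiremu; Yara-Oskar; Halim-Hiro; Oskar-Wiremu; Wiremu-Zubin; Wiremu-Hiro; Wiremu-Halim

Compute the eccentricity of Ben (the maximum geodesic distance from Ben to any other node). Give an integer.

2

Distances from Ben: Akira:2, Halim:2, Hiro:2, Oskar:2, Wiremu:1, Yara:2, Zubin:2.
The largest is 2 (to Akira, Halim, Oskar, Yara, Hiro, and Zubin), so the eccentricity of Ben is 2.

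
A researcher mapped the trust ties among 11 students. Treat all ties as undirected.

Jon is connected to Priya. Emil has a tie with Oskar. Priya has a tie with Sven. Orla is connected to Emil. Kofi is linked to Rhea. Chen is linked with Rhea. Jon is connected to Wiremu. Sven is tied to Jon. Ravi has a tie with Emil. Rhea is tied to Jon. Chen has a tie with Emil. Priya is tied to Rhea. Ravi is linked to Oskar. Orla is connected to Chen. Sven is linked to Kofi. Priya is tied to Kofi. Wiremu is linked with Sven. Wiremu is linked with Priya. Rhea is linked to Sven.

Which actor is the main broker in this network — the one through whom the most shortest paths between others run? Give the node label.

Rhea

Unnormalized betweenness of each node: Chen:24, Emil:16, Jon:2, Kofi:0, Orla:0, Oskar:0, Priya:17/6, Ravi:0, Rhea:76/3, Sven:17/6, Wiremu:0.
Rhea has the largest value, 76/3, making it the main broker — the node through which the most shortest paths run.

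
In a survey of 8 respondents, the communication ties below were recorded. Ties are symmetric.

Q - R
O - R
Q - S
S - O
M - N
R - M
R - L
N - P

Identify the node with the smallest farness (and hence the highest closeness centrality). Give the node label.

R

Farness (sum of distances to all others) for each node — L:17, M:13, N:17, O:15, P:23, Q:15, R:11, S:19.
The smallest farness is 11, for R, so R has the highest closeness.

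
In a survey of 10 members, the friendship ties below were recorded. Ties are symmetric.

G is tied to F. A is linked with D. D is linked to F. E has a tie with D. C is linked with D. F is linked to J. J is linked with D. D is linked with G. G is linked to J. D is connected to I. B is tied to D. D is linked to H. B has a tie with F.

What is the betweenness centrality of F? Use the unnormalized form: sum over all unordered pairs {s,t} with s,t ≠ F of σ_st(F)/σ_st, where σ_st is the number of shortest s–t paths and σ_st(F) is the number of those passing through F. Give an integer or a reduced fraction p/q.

Pairs whose geodesics pass through F — J–B: 1/2; B–G: 1/2.
All other pairs contribute 0.
Summing the contributions gives betweenness(F) = 1.

1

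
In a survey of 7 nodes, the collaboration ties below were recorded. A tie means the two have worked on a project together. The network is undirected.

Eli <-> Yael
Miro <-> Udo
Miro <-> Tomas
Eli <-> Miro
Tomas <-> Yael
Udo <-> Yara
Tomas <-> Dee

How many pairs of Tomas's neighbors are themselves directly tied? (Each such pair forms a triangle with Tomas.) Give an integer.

Tomas's neighbors are Dee, Miro, and Yael, but none of them are tied to each other, so no triangle contains Tomas.

0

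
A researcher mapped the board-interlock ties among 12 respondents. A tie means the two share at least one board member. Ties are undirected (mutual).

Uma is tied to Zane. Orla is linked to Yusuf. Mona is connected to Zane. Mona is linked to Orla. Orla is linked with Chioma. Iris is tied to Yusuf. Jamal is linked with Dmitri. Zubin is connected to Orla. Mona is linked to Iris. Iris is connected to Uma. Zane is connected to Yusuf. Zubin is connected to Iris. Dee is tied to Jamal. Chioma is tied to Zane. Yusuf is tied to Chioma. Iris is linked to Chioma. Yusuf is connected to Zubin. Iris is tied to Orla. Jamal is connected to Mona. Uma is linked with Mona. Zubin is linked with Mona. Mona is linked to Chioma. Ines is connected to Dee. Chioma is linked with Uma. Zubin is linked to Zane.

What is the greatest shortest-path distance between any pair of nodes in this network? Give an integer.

Eccentricity of each node (its greatest distance to any other): Chioma:4, Dee:4, Dmitri:4, Ines:5, Iris:4, Jamal:3, Mona:3, Orla:4, Uma:4, Yusuf:5, Zane:4, Zubin:4.
The maximum eccentricity is 5, realized for instance by the pair Ines–Yusuf via Ines – Dee – Jamal – Mona – Zubin – Yusuf. So the diameter is 5.

5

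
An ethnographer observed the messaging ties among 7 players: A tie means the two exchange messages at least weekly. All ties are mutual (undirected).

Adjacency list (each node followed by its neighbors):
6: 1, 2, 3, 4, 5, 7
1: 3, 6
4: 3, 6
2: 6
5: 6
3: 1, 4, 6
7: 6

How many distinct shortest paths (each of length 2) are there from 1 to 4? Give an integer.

2

The shortest distance is 2. The length-2 paths are: 1–6–4; 1–3–4.
That gives 2 distinct shortest paths.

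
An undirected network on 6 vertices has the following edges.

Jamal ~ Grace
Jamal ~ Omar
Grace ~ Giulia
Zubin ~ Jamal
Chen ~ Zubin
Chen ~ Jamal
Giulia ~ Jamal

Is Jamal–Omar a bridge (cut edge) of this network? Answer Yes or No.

Yes

Without the Jamal–Omar edge there is no alternate route between Jamal and Omar, so the network disconnects. It is a bridge.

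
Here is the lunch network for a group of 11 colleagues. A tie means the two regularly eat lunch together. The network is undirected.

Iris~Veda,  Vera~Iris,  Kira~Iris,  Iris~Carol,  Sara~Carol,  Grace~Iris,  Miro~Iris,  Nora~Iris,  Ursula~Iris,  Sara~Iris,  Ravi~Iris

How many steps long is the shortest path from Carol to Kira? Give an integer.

One shortest route is Carol – Iris – Kira, which uses 2 edges, and Carol and Kira are not directly tied, so nothing shorter exists. So d(Carol,Kira) = 2.

2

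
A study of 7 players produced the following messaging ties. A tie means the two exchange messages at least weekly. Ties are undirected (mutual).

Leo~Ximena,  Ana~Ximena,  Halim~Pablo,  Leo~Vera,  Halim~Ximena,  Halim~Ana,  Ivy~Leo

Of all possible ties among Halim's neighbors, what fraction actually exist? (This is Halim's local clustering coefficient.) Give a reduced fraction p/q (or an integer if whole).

Halim's neighbors: Ana, Pablo, and Ximena (k = 3).
Possible neighbor pairs: C(3,2) = 3. Edges among them: Ana–Ximena → e = 1.
Clustering(Halim) = 1/3.

1/3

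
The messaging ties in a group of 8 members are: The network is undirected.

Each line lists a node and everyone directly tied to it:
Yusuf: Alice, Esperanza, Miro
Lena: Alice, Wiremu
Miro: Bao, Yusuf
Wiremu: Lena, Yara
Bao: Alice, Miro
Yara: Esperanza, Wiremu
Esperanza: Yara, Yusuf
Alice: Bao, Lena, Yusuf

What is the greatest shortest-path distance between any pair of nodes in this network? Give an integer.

4

Eccentricity of each node (its greatest distance to any other): Alice:3, Bao:4, Esperanza:3, Lena:3, Miro:4, Wiremu:4, Yara:4, Yusuf:3.
The maximum eccentricity is 4, realized for instance by the pair Yara–Bao via Yara – Wiremu – Lena – Alice – Bao. So the diameter is 4.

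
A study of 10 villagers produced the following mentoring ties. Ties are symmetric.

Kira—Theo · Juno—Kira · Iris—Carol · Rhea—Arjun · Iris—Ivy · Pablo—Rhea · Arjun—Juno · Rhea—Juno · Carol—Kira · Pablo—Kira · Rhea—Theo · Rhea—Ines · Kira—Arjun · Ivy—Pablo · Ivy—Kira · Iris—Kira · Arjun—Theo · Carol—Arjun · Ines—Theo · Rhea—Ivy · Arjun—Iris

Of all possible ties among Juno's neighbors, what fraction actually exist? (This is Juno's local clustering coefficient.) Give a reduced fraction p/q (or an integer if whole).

2/3

Juno's neighbors: Arjun, Kira, and Rhea (k = 3).
Possible neighbor pairs: C(3,2) = 3. Edges among them: Arjun–Kira, Arjun–Rhea → e = 2.
Clustering(Juno) = 2/3.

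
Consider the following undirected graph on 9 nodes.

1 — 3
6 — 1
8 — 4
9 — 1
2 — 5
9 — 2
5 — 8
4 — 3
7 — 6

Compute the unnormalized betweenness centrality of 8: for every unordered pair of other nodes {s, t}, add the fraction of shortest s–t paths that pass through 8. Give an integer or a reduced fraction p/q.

3

Pairs whose geodesics pass through 8 — 4–5: 1; 4–2: 1; 5–3: 1.
All other pairs contribute 0.
Summing the contributions gives betweenness(8) = 3.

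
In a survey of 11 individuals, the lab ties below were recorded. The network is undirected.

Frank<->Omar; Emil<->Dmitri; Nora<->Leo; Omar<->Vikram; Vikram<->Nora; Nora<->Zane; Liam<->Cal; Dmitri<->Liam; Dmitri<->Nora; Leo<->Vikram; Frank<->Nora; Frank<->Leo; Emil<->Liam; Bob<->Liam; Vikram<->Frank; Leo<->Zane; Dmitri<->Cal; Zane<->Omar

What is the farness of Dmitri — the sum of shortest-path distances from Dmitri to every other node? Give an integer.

17

Distances from Dmitri: Bob:2, Cal:1, Emil:1, Frank:2, Leo:2, Liam:1, Nora:1, Omar:3, Vikram:2, Zane:2.
Sum = 2 + 1 + 1 + 2 + 2 + 1 + 1 + 3 + 2 + 2 = 17.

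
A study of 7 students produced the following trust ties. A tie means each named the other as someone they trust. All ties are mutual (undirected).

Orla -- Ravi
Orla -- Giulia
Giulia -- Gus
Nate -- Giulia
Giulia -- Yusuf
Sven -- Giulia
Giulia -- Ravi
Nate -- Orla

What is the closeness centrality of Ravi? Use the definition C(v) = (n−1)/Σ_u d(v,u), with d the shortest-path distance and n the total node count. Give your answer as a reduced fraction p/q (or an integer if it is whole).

Distances from Ravi: Giulia:1, Gus:2, Nate:2, Orla:1, Sven:2, Yusuf:2. Sum = 10.
n = 7, so closeness = 6/10 = 3/5.

3/5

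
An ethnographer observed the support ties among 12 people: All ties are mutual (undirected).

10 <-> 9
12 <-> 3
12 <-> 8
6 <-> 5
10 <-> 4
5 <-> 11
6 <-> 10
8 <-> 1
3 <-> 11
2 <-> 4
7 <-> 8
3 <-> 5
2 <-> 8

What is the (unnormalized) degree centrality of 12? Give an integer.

12 is directly tied to 3 and 8. That is 2 neighbors, so the degree of 12 is 2.

2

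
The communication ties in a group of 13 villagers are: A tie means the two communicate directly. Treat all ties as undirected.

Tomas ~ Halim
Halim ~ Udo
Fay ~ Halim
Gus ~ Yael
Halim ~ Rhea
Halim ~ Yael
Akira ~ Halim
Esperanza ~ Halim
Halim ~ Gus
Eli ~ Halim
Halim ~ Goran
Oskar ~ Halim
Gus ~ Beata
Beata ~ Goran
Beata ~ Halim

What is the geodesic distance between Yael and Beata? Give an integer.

One shortest route is Yael – Halim – Beata, which uses 2 edges, and Yael and Beata are not directly tied, so nothing shorter exists. So d(Yael,Beata) = 2.

2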